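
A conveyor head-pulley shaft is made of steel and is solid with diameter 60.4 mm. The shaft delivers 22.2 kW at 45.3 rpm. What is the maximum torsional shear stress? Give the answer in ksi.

ω = 2π·45.3/60 = 4.744 rad/s, so T = P/ω = 22.2×10³ / 4.744 = 4680 N·m.
J = πd⁴/32 = π(0.0604)⁴/32 = 1.307×10^-6 m⁴.
τ_max = T·r/J = 4680 × 0.0302 / 1.307×10^-6 = 1.082×10^8 Pa.

15.7 ksi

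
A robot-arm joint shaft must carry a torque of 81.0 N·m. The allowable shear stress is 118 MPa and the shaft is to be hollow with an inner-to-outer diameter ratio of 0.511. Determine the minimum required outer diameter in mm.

For a hollow shaft with d_i/d_o = 0.511: τ_max = 16T/(π d_o³ (1−k⁴)), so d_o = [16T/(π τ_allow (1−k⁴))]^(1/3) = [16·81.00/(π·1.18×10^8·0.9318)]^(1/3) = 0.01554 m.

15.5 mm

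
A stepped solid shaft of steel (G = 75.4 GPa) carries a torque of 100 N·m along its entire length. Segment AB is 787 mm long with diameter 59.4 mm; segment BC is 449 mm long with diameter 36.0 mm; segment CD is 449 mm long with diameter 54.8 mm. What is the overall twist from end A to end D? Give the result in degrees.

J_AB = π(0.0594)⁴/32 = 1.22×10^-6 m⁴; J_BC = π(0.0360)⁴/32 = 1.65×10^-7 m⁴; J_CD = π(0.0548)⁴/32 = 8.85×10^-7 m⁴.
θ = (T/G)·Σ L_i/J_i = (100.0/75.4×10⁹)·(0.787/1.22×10^-6 + 0.449/1.65×10^-7 + 0.449/8.85×10^-7) = 5.138×10^-3 rad.

0.294°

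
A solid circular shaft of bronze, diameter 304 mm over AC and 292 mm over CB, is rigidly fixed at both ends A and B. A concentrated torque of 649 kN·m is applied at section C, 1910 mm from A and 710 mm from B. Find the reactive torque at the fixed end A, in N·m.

Compatibility: T_A·a/J_AC = T_B·b/J_CB with T_A + T_B = T₀.
J_AC = 8.38×10^-4 m⁴, J_CB = 7.14×10^-4 m⁴, so T_A = T₀·(J_AC/a)/((J_AC/a)+(J_CB/b)) = 197300 N·m, T_B = 451700 N·m.

197000 N·m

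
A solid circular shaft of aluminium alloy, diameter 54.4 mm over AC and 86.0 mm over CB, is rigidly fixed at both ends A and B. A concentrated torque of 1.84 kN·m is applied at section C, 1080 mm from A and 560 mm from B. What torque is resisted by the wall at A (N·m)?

141 N·m

Compatibility: T_A·a/J_AC = T_B·b/J_CB with T_A + T_B = T₀.
J_AC = 8.60×10^-7 m⁴, J_CB = 5.37×10^-6 m⁴, so T_A = T₀·(J_AC/a)/((J_AC/a)+(J_CB/b)) = 141.0 N·m, T_B = 1699 N·m.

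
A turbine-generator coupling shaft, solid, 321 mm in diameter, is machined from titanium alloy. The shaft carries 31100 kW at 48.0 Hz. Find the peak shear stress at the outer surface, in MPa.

ω = 2π·48.0 = 301.6 rad/s, so T = P/ω = 31100×10³ / 301.6 = 103100 N·m.
J = πd⁴/32 = π(0.321)⁴/32 = 1.042×10^-3 m⁴.
τ_max = T·r/J = 103100 × 0.161 / 1.042×10^-3 = 1.588×10^7 Pa.

15.9 MPa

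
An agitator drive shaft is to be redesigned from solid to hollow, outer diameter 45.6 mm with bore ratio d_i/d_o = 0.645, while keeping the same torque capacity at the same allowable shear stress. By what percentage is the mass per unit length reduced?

Equal τ_max and T ⇒ the solid shaft needs d_s³ = d_o³(1−k⁴), so d_s = 45.6·(1−0.645⁴)^(1/3) = 42.80 mm.
Area ratio A_h/A_s = d_o²(1−k²)/d_s² = (1−k²)/(1−k⁴)^(2/3) = 0.6629.
Mass saving = 1 − 0.6629 = 33.7 %.

33.7 %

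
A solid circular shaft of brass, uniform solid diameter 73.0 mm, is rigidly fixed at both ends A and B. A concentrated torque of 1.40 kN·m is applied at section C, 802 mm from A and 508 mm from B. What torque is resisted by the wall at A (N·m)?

With uniform GJ and both ends fixed, compatibility θ_AC = θ_CB gives T_A·a = T_B·b, together with T_A + T_B = T₀.
T_A = T₀·b/(a+b) = 1400·508/1310 = 542.9 N·m; T_B = 857.1 N·m.

543 N·m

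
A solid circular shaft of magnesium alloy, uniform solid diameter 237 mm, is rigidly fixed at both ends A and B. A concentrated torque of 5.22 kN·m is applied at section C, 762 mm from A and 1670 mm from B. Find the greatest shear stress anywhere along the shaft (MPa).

1.37 MPa

With uniform GJ and both ends fixed, compatibility θ_AC = θ_CB gives T_A·a = T_B·b, together with T_A + T_B = T₀.
T_A = T₀·b/(a+b) = 5220·1670/2432 = 3584 N·m; T_B = 1636 N·m.
τ in each portion: τ_AC = 1.37×10^6 Pa, τ_CB = 6.26×10^5 Pa; maximum is in AC.
τ_max = T_AC·r/J = 3584·0.118/3.10×10^-4 = 1.371×10^6 Pa.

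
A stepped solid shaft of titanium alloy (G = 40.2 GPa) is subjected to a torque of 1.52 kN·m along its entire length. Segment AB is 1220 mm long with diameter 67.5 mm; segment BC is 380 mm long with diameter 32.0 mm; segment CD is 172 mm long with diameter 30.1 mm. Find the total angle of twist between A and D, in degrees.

J_AB = π(0.0675)⁴/32 = 2.04×10^-6 m⁴; J_BC = π(0.0320)⁴/32 = 1.03×10^-7 m⁴; J_CD = π(0.0301)⁴/32 = 8.06×10^-8 m⁴.
θ = (T/G)·Σ L_i/J_i = (1520/40.2×10⁹)·(1.22/2.04×10^-6 + 0.380/1.03×10^-7 + 0.172/8.06×10^-8) = 0.2429 rad.

13.9°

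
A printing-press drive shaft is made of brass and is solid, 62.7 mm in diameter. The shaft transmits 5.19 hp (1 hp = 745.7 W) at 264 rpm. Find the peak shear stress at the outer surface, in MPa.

ω = 2π·264/60 = 27.65 rad/s, so T = P/ω = 5.19×745.7 / 27.65 = 140.0 N·m.
J = πd⁴/32 = π(0.0627)⁴/32 = 1.517×10^-6 m⁴.
τ_max = T·r/J = 140.0 × 0.0314 / 1.517×10^-6 = 2.892×10^6 Pa.

2.89 MPa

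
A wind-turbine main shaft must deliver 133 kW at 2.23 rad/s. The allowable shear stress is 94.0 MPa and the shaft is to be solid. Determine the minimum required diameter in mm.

148 mm

ω = 2.23 rad/s, so T = P/ω = 133×10³ / 2.230 = 59640 N·m.
For a solid shaft τ_max = 16T/(πd³), so d = (16T/(π τ_allow))^(1/3) = (16·59640/(π·9.40×10^7))^(1/3) = 0.1478 m.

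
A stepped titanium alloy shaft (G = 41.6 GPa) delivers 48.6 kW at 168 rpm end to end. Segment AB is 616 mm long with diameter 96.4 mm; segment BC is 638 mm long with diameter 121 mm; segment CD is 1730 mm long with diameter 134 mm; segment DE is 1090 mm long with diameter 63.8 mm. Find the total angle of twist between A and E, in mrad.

ω = 2π·168/60 = 17.59 rad/s, so T = P/ω = 48.6×10³ / 17.59 = 2762 N·m.
J_AB = π(0.0964)⁴/32 = 8.48×10^-6 m⁴; J_BC = π(0.121)⁴/32 = 2.10×10^-5 m⁴; J_CD = π(0.134)⁴/32 = 3.17×10^-5 m⁴; J_DE = π(0.0638)⁴/32 = 1.63×10^-6 m⁴.
θ = (T/G)·Σ L_i/J_i = (2762/41.6×10⁹)·(0.616/8.48×10^-6 + 0.638/2.10×10^-5 + 1.73/3.17×10^-5 + 1.09/1.63×10^-6) = 0.05497 rad.

55.0 mrad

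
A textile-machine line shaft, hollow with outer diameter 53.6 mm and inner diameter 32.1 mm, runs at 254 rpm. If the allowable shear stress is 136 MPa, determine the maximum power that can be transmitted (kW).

95.3 kW

J = π(d_o⁴ − d_i⁴)/32 = π(0.0536⁴ − 0.0321⁴)/32 = 7.061×10^-7 m⁴.
T_max = τ_allow·J/r = 1.36×10^8 × 7.061×10^-7 / 0.0268 = 3583 N·m.
ω = 2π·254/60 = 26.60 rad/s, so P_max = T_max·ω = 9.531×10^4 W.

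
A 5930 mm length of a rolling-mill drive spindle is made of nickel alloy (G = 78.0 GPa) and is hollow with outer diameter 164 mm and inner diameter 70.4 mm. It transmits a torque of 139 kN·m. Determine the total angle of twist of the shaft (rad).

0.154 rad

J = π(d_o⁴ − d_i⁴)/32 = π(0.164⁴ − 0.0704⁴)/32 = 6.861×10^-5 m⁴.
θ = T·L/(G·J) = 139000 × 5.93 / (78.0×10⁹ × 6.861×10^-5) = 0.1540 rad.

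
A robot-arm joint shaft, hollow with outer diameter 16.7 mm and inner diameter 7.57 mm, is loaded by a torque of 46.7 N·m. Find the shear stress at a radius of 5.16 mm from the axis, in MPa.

32.9 MPa

J = π(d_o⁴ − d_i⁴)/32 = π(0.0167⁴ − 0.00757⁴)/32 = 7.314×10^-9 m⁴.
Shear stress varies linearly with radius: τ = T·r/J = 46.70 × 0.00516 / 7.314×10^-9 = 3.295×10^7 Pa.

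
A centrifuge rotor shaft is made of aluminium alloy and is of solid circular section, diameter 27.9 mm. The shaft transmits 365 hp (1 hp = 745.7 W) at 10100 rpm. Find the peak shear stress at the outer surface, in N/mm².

ω = 2π·10100/60 = 1058 rad/s, so T = P/ω = 365×745.7 / 1058 = 257.3 N·m.
J = πd⁴/32 = π(0.0279)⁴/32 = 5.949×10^-8 m⁴.
τ_max = T·r/J = 257.3 × 0.0139 / 5.949×10^-8 = 6.035×10^7 Pa.

60.3 N/mm²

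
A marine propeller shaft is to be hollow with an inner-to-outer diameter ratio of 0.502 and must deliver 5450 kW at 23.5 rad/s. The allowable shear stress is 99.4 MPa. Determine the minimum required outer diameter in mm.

233 mm

ω = 23.5 rad/s, so T = P/ω = 5450×10³ / 23.50 = 231900 N·m.
For a hollow shaft with d_i/d_o = 0.502: τ_max = 16T/(π d_o³ (1−k⁴)), so d_o = [16T/(π τ_allow (1−k⁴))]^(1/3) = [16·231900/(π·9.94×10^7·0.9365)]^(1/3) = 0.2332 m.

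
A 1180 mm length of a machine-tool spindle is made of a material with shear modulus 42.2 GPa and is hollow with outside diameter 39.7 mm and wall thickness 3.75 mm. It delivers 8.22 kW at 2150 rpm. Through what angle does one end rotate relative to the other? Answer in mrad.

ω = 2π·2150/60 = 225.1 rad/s, so T = P/ω = 8.22×10³ / 225.1 = 36.51 N·m.
J = π(d_o⁴ − d_i⁴)/32 = π(0.0397⁴ − 0.0322⁴)/32 = 1.383×10^-7 m⁴.
θ = T·L/(G·J) = 36.51 × 1.18 / (42.2×10⁹ × 1.383×10^-7) = 7.380×10^-3 rad.

7.38 mrad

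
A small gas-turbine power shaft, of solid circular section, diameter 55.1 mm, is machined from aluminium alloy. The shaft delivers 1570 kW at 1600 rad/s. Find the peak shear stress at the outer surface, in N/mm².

ω = 1600 rad/s, so T = P/ω = 1570×10³ / 1600 = 981.2 N·m.
J = πd⁴/32 = π(0.0551)⁴/32 = 9.049×10^-7 m⁴.
τ_max = T·r/J = 981.2 × 0.0276 / 9.049×10^-7 = 2.987×10^7 Pa.

29.9 N/mm²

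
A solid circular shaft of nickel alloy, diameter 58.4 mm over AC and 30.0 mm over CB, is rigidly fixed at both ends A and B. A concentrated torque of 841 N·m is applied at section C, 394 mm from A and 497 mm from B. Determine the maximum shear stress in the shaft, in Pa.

Compatibility: T_A·a/J_AC = T_B·b/J_CB with T_A + T_B = T₀.
J_AC = 1.14×10^-6 m⁴, J_CB = 7.95×10^-8 m⁴, so T_A = T₀·(J_AC/a)/((J_AC/a)+(J_CB/b)) = 797.0 N·m, T_B = 44.00 N·m.
τ in each portion: τ_AC = 2.04×10^7 Pa, τ_CB = 8.30×10^6 Pa; maximum is in AC.
τ_max = T_AC·r/J = 797.0·0.0292/1.14×10^-6 = 2.038×10^7 Pa.

2.04e7 Pa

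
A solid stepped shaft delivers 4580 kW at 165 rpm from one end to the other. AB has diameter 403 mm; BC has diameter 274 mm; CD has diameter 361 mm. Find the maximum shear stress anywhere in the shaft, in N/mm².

ω = 2π·165/60 = 17.28 rad/s, so T = P/ω = 4580×10³ / 17.28 = 265100 N·m.
Under the same torque, τ_max = 16T/(πd³) is largest where d is smallest — segment BC (d = 274 mm).
τ_max = 16·265100/(π·(0.274)³) = 6.563×10^7 Pa.

65.6 N/mm²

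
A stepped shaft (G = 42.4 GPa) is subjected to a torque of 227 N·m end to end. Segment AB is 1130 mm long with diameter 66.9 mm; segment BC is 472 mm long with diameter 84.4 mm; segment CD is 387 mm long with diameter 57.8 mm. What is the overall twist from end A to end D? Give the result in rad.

0.00547 rad

J_AB = π(0.0669)⁴/32 = 1.97×10^-6 m⁴; J_BC = π(0.0844)⁴/32 = 4.98×10^-6 m⁴; J_CD = π(0.0578)⁴/32 = 1.10×10^-6 m⁴.
θ = (T/G)·Σ L_i/J_i = (227.0/42.4×10⁹)·(1.13/1.97×10^-6 + 0.472/4.98×10^-6 + 0.387/1.10×10^-6) = 5.474×10^-3 rad.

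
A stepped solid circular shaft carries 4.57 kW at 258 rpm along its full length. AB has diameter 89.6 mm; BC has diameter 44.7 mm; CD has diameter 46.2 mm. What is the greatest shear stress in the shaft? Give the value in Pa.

9.65e6 Pa

ω = 2π·258/60 = 27.02 rad/s, so T = P/ω = 4.57×10³ / 27.02 = 169.1 N·m.
Under the same torque, τ_max = 16T/(πd³) is largest where d is smallest — segment BC (d = 44.7 mm).
τ_max = 16·169.1/(π·(0.0447)³) = 9.645×10^6 Pa.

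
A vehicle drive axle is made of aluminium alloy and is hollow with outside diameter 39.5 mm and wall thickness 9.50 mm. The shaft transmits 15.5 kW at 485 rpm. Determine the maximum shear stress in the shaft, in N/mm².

27.2 N/mm²

ω = 2π·485/60 = 50.79 rad/s, so T = P/ω = 15.5×10³ / 50.79 = 305.2 N·m.
J = π(d_o⁴ − d_i⁴)/32 = π(0.0395⁴ − 0.0205⁴)/32 = 2.217×10^-7 m⁴.
τ_max = T·r/J = 305.2 × 0.0198 / 2.217×10^-7 = 2.719×10^7 Pa.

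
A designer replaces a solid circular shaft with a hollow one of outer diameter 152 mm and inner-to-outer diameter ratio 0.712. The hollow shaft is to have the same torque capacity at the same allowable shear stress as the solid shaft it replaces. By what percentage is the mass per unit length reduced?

Equal τ_max and T ⇒ the solid shaft needs d_s³ = d_o³(1−k⁴), so d_s = 152·(1−0.712⁴)^(1/3) = 137.7 mm.
Area ratio A_h/A_s = d_o²(1−k²)/d_s² = (1−k²)/(1−k⁴)^(2/3) = 0.6010.
Mass saving = 1 − 0.6010 = 39.9 %.

39.9 %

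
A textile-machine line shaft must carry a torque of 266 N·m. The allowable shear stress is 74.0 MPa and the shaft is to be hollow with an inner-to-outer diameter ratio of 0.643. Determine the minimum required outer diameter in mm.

28.1 mm

For a hollow shaft with d_i/d_o = 0.643: τ_max = 16T/(π d_o³ (1−k⁴)), so d_o = [16T/(π τ_allow (1−k⁴))]^(1/3) = [16·266.0/(π·7.40×10^7·0.8291)]^(1/3) = 0.02806 m.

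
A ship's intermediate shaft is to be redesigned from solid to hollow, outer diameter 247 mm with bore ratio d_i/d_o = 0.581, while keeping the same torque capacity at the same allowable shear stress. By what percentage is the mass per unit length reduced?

28.2 %

Equal τ_max and T ⇒ the solid shaft needs d_s³ = d_o³(1−k⁴), so d_s = 247·(1−0.581⁴)^(1/3) = 237.2 mm.
Area ratio A_h/A_s = d_o²(1−k²)/d_s² = (1−k²)/(1−k⁴)^(2/3) = 0.7181.
Mass saving = 1 − 0.7181 = 28.2 %.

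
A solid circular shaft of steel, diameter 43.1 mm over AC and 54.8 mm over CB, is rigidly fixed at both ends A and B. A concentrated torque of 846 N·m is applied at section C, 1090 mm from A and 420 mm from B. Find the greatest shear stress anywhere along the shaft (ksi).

Compatibility: T_A·a/J_AC = T_B·b/J_CB with T_A + T_B = T₀.
J_AC = 3.39×10^-7 m⁴, J_CB = 8.85×10^-7 m⁴, so T_A = T₀·(J_AC/a)/((J_AC/a)+(J_CB/b)) = 108.7 N·m, T_B = 737.3 N·m.
τ in each portion: τ_AC = 6.91×10^6 Pa, τ_CB = 2.28×10^7 Pa; maximum is in CB.
τ_max = T_CB·r/J = 737.3·0.0274/8.85×10^-7 = 2.282×10^7 Pa.

3.31 ksi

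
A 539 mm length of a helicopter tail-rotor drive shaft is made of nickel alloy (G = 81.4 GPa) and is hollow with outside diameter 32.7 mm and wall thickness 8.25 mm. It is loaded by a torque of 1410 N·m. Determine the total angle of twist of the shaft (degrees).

5.07°

J = π(d_o⁴ − d_i⁴)/32 = π(0.0327⁴ − 0.0162⁴)/32 = 1.055×10^-7 m⁴.
θ = T·L/(G·J) = 1410 × 0.539 / (81.4×10⁹ × 1.055×10^-7) = 0.08851 rad.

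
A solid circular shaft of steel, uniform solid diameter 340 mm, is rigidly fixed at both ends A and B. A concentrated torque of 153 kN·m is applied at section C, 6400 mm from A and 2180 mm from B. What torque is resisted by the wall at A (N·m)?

38900 N·m

With uniform GJ and both ends fixed, compatibility θ_AC = θ_CB gives T_A·a = T_B·b, together with T_A + T_B = T₀.
T_A = T₀·b/(a+b) = 153000·2180/8580 = 38870 N·m; T_B = 114100 N·m.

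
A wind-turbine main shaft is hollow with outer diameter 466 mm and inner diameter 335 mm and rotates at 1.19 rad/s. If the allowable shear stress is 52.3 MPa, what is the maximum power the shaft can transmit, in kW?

J = π(d_o⁴ − d_i⁴)/32 = π(0.466⁴ − 0.335⁴)/32 = 3.393×10^-3 m⁴.
T_max = τ_allow·J/r = 5.23×10^7 × 3.393×10^-3 / 0.233 = 761600 N·m.
ω = 1.19 rad/s, so P_max = T_max·ω = 9.063×10^5 W.

906 kW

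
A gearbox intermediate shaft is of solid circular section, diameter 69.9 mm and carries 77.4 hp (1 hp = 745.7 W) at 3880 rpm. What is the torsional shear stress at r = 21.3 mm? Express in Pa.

1.29e6 Pa

ω = 2π·3880/60 = 406.3 rad/s, so T = P/ω = 77.4×745.7 / 406.3 = 142.1 N·m.
J = πd⁴/32 = π(0.0699)⁴/32 = 2.344×10^-6 m⁴.
Shear stress varies linearly with radius: τ = T·r/J = 142.1 × 0.0213 / 2.344×10^-6 = 1.291×10^6 Pa.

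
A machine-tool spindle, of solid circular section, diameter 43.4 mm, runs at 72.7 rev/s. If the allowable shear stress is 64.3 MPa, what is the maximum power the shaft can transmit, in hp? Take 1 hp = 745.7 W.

632 hp

J = πd⁴/32 = π(0.0434)⁴/32 = 3.483×10^-7 m⁴.
T_max = τ_allow·J/r = 6.43×10^7 × 3.483×10^-7 / 0.0217 = 1032 N·m.
ω = 2π·72.7 = 456.8 rad/s, so P_max = T_max·ω = 4.714×10^5 W.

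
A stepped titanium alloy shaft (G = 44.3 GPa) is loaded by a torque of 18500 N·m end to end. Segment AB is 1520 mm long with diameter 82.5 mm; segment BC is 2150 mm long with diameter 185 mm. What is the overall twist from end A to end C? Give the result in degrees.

J_AB = π(0.0825)⁴/32 = 4.55×10^-6 m⁴; J_BC = π(0.185)⁴/32 = 1.15×10^-4 m⁴.
θ = (T/G)·Σ L_i/J_i = (18500/44.3×10⁹)·(1.52/4.55×10^-6 + 2.15/1.15×10^-4) = 0.1474 rad.

8.44°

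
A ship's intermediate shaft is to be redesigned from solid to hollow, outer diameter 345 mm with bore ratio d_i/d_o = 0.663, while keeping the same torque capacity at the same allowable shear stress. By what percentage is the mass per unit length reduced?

Equal τ_max and T ⇒ the solid shaft needs d_s³ = d_o³(1−k⁴), so d_s = 345·(1−0.663⁴)^(1/3) = 321.2 mm.
Area ratio A_h/A_s = d_o²(1−k²)/d_s² = (1−k²)/(1−k⁴)^(2/3) = 0.6467.
Mass saving = 1 − 0.6467 = 35.3 %.

35.3 %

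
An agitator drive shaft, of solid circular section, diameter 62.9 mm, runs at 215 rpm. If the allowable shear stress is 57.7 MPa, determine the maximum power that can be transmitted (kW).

63.5 kW

J = πd⁴/32 = π(0.0629)⁴/32 = 1.537×10^-6 m⁴.
T_max = τ_allow·J/r = 5.77×10^7 × 1.537×10^-6 / 0.0314 = 2819 N·m.
ω = 2π·215/60 = 22.51 rad/s, so P_max = T_max·ω = 6.348×10^4 W.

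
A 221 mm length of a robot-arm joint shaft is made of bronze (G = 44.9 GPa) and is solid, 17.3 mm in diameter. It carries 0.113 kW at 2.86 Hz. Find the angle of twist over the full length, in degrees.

0.202°

ω = 2π·2.86 = 17.97 rad/s, so T = P/ω = 0.113×10³ / 17.97 = 6.288 N·m.
J = πd⁴/32 = π(0.0173)⁴/32 = 8.794×10^-9 m⁴.
θ = T·L/(G·J) = 6.288 × 0.221 / (44.9×10⁹ × 8.794×10^-9) = 3.520×10^-3 rad.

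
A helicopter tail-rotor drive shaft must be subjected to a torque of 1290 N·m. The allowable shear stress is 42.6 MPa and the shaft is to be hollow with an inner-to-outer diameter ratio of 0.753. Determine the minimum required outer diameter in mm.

For a hollow shaft with d_i/d_o = 0.753: τ_max = 16T/(π d_o³ (1−k⁴)), so d_o = [16T/(π τ_allow (1−k⁴))]^(1/3) = [16·1290/(π·4.26×10^7·0.6785)]^(1/3) = 0.06103 m.

61.0 mm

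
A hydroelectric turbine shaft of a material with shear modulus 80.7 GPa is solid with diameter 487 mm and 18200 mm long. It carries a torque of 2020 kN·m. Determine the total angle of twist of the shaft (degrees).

4.73°

J = πd⁴/32 = π(0.487)⁴/32 = 5.522×10^-3 m⁴.
θ = T·L/(G·J) = 2.020e6 × 18.2 / (80.7×10⁹ × 5.522×10^-3) = 0.08250 rad.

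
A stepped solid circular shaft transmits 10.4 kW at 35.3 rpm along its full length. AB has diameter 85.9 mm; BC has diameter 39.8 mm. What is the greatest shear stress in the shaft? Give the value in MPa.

227 MPa

ω = 2π·35.3/60 = 3.697 rad/s, so T = P/ω = 10.4×10³ / 3.697 = 2813 N·m.
Under the same torque, τ_max = 16T/(πd³) is largest where d is smallest — segment BC (d = 39.8 mm).
τ_max = 16·2813/(π·(0.0398)³) = 2.273×10^8 Pa.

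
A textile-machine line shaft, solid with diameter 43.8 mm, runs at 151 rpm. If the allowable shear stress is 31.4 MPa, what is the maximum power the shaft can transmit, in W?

J = πd⁴/32 = π(0.0438)⁴/32 = 3.613×10^-7 m⁴.
T_max = τ_allow·J/r = 3.14×10^7 × 3.613×10^-7 / 0.0219 = 518.1 N·m.
ω = 2π·151/60 = 15.81 rad/s, so P_max = T_max·ω = 8192 W.

8190 W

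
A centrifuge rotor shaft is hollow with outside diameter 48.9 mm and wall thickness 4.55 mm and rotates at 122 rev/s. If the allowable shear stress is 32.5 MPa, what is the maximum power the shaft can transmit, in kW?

321 kW

J = π(d_o⁴ − d_i⁴)/32 = π(0.0489⁴ − 0.0398⁴)/32 = 3.150×10^-7 m⁴.
T_max = τ_allow·J/r = 3.25×10^7 × 3.150×10^-7 / 0.0244 = 418.7 N·m.
ω = 2π·122 = 766.5 rad/s, so P_max = T_max·ω = 3.210×10^5 W.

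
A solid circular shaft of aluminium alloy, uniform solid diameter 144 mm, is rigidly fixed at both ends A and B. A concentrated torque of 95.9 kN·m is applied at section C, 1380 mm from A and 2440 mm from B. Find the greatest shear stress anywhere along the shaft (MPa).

With uniform GJ and both ends fixed, compatibility θ_AC = θ_CB gives T_A·a = T_B·b, together with T_A + T_B = T₀.
T_A = T₀·b/(a+b) = 95900·2440/3820 = 61260 N·m; T_B = 34640 N·m.
τ in each portion: τ_AC = 1.04×10^8 Pa, τ_CB = 5.91×10^7 Pa; maximum is in AC.
τ_max = T_AC·r/J = 61260·0.0720/4.22×10^-5 = 1.045×10^8 Pa.

104 MPa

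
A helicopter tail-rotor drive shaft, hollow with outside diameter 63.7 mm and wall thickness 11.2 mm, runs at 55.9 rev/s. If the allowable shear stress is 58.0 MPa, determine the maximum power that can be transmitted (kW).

851 kW

J = π(d_o⁴ − d_i⁴)/32 = π(0.0637⁴ − 0.0413⁴)/32 = 1.331×10^-6 m⁴.
T_max = τ_allow·J/r = 5.80×10^7 × 1.331×10^-6 / 0.0319 = 2423 N·m.
ω = 2π·55.9 = 351.2 rad/s, so P_max = T_max·ω = 8.512×10^5 W.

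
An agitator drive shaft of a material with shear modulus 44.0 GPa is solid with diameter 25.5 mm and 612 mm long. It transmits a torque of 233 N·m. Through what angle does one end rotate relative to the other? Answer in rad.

J = πd⁴/32 = π(0.0255)⁴/32 = 4.151×10^-8 m⁴.
θ = T·L/(G·J) = 233.0 × 0.612 / (44.0×10⁹ × 4.151×10^-8) = 0.07807 rad.

0.0781 rad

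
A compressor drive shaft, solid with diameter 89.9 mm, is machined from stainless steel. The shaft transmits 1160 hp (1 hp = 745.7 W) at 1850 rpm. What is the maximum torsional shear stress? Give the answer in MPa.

31.3 MPa

ω = 2π·1850/60 = 193.7 rad/s, so T = P/ω = 1160×745.7 / 193.7 = 4465 N·m.
J = πd⁴/32 = π(0.0899)⁴/32 = 6.413×10^-6 m⁴.
τ_max = T·r/J = 4465 × 0.0450 / 6.413×10^-6 = 3.130×10^7 Pa.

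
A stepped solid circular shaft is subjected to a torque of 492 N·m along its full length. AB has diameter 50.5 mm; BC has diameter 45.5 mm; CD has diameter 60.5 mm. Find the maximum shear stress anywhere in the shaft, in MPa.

26.6 MPa

Under the same torque, τ_max = 16T/(πd³) is largest where d is smallest — segment BC (d = 45.5 mm).
τ_max = 16·492.0/(π·(0.0455)³) = 2.660×10^7 Pa.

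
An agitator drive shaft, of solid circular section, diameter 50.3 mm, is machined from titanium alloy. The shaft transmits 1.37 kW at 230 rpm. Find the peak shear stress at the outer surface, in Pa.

ω = 2π·230/60 = 24.09 rad/s, so T = P/ω = 1.37×10³ / 24.09 = 56.88 N·m.
J = πd⁴/32 = π(0.0503)⁴/32 = 6.285×10^-7 m⁴.
τ_max = T·r/J = 56.88 × 0.0251 / 6.285×10^-7 = 2.276×10^6 Pa.

2.28e6 Pa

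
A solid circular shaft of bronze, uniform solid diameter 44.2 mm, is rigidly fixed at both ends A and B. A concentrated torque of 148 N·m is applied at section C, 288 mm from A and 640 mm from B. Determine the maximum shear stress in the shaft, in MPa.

6.02 MPa

With uniform GJ and both ends fixed, compatibility θ_AC = θ_CB gives T_A·a = T_B·b, together with T_A + T_B = T₀.
T_A = T₀·b/(a+b) = 148.0·640/928.0 = 102.1 N·m; T_B = 45.93 N·m.
τ in each portion: τ_AC = 6.02×10^6 Pa, τ_CB = 2.71×10^6 Pa; maximum is in AC.
τ_max = T_AC·r/J = 102.1·0.0221/3.75×10^-7 = 6.020×10^6 Pa.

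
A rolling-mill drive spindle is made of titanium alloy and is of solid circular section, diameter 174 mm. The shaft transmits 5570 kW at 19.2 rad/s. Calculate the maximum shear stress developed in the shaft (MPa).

ω = 19.2 rad/s, so T = P/ω = 5570×10³ / 19.20 = 290100 N·m.
J = πd⁴/32 = π(0.174)⁴/32 = 8.999×10^-5 m⁴.
τ_max = T·r/J = 290100 × 0.0870 / 8.999×10^-5 = 2.805×10^8 Pa.

280 MPa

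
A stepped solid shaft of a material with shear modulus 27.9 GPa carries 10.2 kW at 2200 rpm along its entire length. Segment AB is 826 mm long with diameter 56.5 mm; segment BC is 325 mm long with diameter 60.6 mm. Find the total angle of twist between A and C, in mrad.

1.70 mrad

ω = 2π·2200/60 = 230.4 rad/s, so T = P/ω = 10.2×10³ / 230.4 = 44.27 N·m.
J_AB = π(0.0565)⁴/32 = 1.00×10^-6 m⁴; J_BC = π(0.0606)⁴/32 = 1.32×10^-6 m⁴.
θ = (T/G)·Σ L_i/J_i = (44.27/27.9×10⁹)·(0.826/1.00×10^-6 + 0.325/1.32×10^-6) = 1.700×10^-3 rad.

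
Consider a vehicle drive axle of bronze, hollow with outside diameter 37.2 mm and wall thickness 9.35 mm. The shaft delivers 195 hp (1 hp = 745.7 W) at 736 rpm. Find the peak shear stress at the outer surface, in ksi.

28.8 ksi

ω = 2π·736/60 = 77.07 rad/s, so T = P/ω = 195×745.7 / 77.07 = 1887 N·m.
J = π(d_o⁴ − d_i⁴)/32 = π(0.0372⁴ − 0.0185⁴)/32 = 1.765×10^-7 m⁴.
τ_max = T·r/J = 1887 × 0.0186 / 1.765×10^-7 = 1.988×10^8 Pa.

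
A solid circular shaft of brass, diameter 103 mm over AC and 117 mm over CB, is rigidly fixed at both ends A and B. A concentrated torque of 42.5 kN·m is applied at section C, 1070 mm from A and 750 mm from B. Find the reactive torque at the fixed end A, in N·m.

Compatibility: T_A·a/J_AC = T_B·b/J_CB with T_A + T_B = T₀.
J_AC = 1.10×10^-5 m⁴, J_CB = 1.84×10^-5 m⁴, so T_A = T₀·(J_AC/a)/((J_AC/a)+(J_CB/b)) = 12590 N·m, T_B = 29910 N·m.

12600 N·m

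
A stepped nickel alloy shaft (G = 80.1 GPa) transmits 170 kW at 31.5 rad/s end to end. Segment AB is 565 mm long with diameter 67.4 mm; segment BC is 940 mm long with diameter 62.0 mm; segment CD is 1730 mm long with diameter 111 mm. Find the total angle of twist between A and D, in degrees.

ω = 31.5 rad/s, so T = P/ω = 170×10³ / 31.50 = 5397 N·m.
J_AB = π(0.0674)⁴/32 = 2.03×10^-6 m⁴; J_BC = π(0.0620)⁴/32 = 1.45×10^-6 m⁴; J_CD = π(0.111)⁴/32 = 1.49×10^-5 m⁴.
θ = (T/G)·Σ L_i/J_i = (5397/80.1×10⁹)·(0.565/2.03×10^-6 + 0.940/1.45×10^-6 + 1.73/1.49×10^-5) = 0.07027 rad.

4.03°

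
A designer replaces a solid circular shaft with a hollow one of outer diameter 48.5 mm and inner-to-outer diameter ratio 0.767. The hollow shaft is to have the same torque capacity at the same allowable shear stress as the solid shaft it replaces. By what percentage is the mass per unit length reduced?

Equal τ_max and T ⇒ the solid shaft needs d_s³ = d_o³(1−k⁴), so d_s = 48.5·(1−0.767⁴)^(1/3) = 42.10 mm.
Area ratio A_h/A_s = d_o²(1−k²)/d_s² = (1−k²)/(1−k⁴)^(2/3) = 0.5465.
Mass saving = 1 − 0.5465 = 45.4 %.

45.4 %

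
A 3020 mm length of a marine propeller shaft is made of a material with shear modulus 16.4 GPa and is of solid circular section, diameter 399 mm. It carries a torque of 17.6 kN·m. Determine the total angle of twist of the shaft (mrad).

J = πd⁴/32 = π(0.399)⁴/32 = 2.488×10^-3 m⁴.
θ = T·L/(G·J) = 17600 × 3.02 / (16.4×10⁹ × 2.488×10^-3) = 1.303×10^-3 rad.

1.30 mrad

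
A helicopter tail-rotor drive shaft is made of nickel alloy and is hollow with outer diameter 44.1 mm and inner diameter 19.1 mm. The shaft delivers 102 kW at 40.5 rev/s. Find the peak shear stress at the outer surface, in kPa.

24700 kPa

ω = 2π·40.5 = 254.5 rad/s, so T = P/ω = 102×10³ / 254.5 = 400.8 N·m.
J = π(d_o⁴ − d_i⁴)/32 = π(0.0441⁴ − 0.0191⁴)/32 = 3.583×10^-7 m⁴.
τ_max = T·r/J = 400.8 × 0.0221 / 3.583×10^-7 = 2.467×10^7 Pa.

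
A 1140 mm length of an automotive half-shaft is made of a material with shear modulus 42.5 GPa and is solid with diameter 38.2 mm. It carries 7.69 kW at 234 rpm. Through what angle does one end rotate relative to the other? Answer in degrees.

ω = 2π·234/60 = 24.50 rad/s, so T = P/ω = 7.69×10³ / 24.50 = 313.8 N·m.
J = πd⁴/32 = π(0.0382)⁴/32 = 2.091×10^-7 m⁴.
θ = T·L/(G·J) = 313.8 × 1.14 / (42.5×10⁹ × 2.091×10^-7) = 0.04027 rad.

2.31°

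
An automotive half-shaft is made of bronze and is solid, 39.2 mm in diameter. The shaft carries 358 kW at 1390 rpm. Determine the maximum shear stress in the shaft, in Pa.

2.08e8 Pa

ω = 2π·1390/60 = 145.6 rad/s, so T = P/ω = 358×10³ / 145.6 = 2459 N·m.
J = πd⁴/32 = π(0.0392)⁴/32 = 2.318×10^-7 m⁴.
τ_max = T·r/J = 2459 × 0.0196 / 2.318×10^-7 = 2.079×10^8 Pa.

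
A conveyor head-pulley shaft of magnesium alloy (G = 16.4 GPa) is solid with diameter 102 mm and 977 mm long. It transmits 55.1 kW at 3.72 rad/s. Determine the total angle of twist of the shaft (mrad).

ω = 3.72 rad/s, so T = P/ω = 55.1×10³ / 3.720 = 14810 N·m.
J = πd⁴/32 = π(0.102)⁴/32 = 1.063×10^-5 m⁴.
θ = T·L/(G·J) = 14810 × 0.977 / (16.4×10⁹ × 1.063×10^-5) = 0.08303 rad.

83.0 mrad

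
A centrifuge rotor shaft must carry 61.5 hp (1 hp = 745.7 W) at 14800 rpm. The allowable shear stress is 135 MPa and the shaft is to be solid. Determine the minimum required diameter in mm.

10.4 mm

ω = 2π·14800/60 = 1550 rad/s, so T = P/ω = 61.5×745.7 / 1550 = 29.59 N·m.
For a solid shaft τ_max = 16T/(πd³), so d = (16T/(π τ_allow))^(1/3) = (16·29.59/(π·1.35×10^8))^(1/3) = 0.01037 m.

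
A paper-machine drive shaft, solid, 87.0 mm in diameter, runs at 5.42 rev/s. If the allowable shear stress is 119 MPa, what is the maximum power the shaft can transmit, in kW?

524 kW

J = πd⁴/32 = π(0.0870)⁴/32 = 5.624×10^-6 m⁴.
T_max = τ_allow·J/r = 1.19×10^8 × 5.624×10^-6 / 0.0435 = 15390 N·m.
ω = 2π·5.42 = 34.05 rad/s, so P_max = T_max·ω = 5.240×10^5 W.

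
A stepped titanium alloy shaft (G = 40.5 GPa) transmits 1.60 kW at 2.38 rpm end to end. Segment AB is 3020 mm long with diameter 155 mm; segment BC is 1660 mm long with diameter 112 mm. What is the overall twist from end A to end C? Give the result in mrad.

25.5 mrad

ω = 2π·2.38/60 = 0.2492 rad/s, so T = P/ω = 1.60×10³ / 0.2492 = 6420 N·m.
J_AB = π(0.155)⁴/32 = 5.67×10^-5 m⁴; J_BC = π(0.112)⁴/32 = 1.54×10^-5 m⁴.
θ = (T/G)·Σ L_i/J_i = (6420/40.5×10⁹)·(3.02/5.67×10^-5 + 1.66/1.54×10^-5) = 0.02548 rad.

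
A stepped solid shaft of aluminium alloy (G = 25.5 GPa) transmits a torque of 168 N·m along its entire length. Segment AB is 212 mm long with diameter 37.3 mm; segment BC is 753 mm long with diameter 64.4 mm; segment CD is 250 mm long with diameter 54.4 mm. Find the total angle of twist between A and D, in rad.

0.0122 rad

J_AB = π(0.0373)⁴/32 = 1.90×10^-7 m⁴; J_BC = π(0.0644)⁴/32 = 1.69×10^-6 m⁴; J_CD = π(0.0544)⁴/32 = 8.60×10^-7 m⁴.
θ = (T/G)·Σ L_i/J_i = (168.0/25.5×10⁹)·(0.212/1.90×10^-7 + 0.753/1.69×10^-6 + 0.250/8.60×10^-7) = 0.01220 rad.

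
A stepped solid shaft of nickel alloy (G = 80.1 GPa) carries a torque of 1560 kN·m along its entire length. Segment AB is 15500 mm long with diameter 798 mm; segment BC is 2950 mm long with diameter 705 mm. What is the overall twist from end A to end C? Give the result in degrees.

0.570°

J_AB = π(0.798)⁴/32 = 0.0398 m⁴; J_BC = π(0.705)⁴/32 = 0.0243 m⁴.
θ = (T/G)·Σ L_i/J_i = (1.560e6/80.1×10⁹)·(15.5/0.0398 + 2.95/0.0243) = 9.951×10^-3 rad.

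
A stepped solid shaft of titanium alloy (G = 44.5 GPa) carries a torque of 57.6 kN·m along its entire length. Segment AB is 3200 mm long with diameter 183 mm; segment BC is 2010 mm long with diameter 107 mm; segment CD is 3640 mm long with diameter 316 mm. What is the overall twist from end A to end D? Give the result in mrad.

J_AB = π(0.183)⁴/32 = 1.10×10^-4 m⁴; J_BC = π(0.107)⁴/32 = 1.29×10^-5 m⁴; J_CD = π(0.316)⁴/32 = 9.79×10^-4 m⁴.
θ = (T/G)·Σ L_i/J_i = (57600/44.5×10⁹)·(3.20/1.10×10^-4 + 2.01/1.29×10^-5 + 3.64/9.79×10^-4) = 0.2446 rad.

245 mrad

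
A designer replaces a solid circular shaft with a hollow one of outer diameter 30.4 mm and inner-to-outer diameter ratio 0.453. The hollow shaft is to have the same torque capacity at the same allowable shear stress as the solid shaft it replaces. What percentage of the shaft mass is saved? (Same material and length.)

Equal τ_max and T ⇒ the solid shaft needs d_s³ = d_o³(1−k⁴), so d_s = 30.4·(1−0.453⁴)^(1/3) = 29.97 mm.
Area ratio A_h/A_s = d_o²(1−k²)/d_s² = (1−k²)/(1−k⁴)^(2/3) = 0.8179.
Mass saving = 1 − 0.8179 = 18.2 %.

18.2 %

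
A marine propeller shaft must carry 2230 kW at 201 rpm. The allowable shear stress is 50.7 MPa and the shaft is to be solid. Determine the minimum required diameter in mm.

ω = 2π·201/60 = 21.05 rad/s, so T = P/ω = 2230×10³ / 21.05 = 105900 N·m.
For a solid shaft τ_max = 16T/(πd³), so d = (16T/(π τ_allow))^(1/3) = (16·105900/(π·5.07×10^7))^(1/3) = 0.2200 m.

220 mm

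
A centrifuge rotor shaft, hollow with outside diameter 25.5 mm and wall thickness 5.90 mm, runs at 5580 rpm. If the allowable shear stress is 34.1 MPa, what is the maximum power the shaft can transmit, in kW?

59.5 kW

J = π(d_o⁴ − d_i⁴)/32 = π(0.0255⁴ − 0.0137⁴)/32 = 3.805×10^-8 m⁴.
T_max = τ_allow·J/r = 3.41×10^7 × 3.805×10^-8 / 0.0127 = 101.8 N·m.
ω = 2π·5580/60 = 584.3 rad/s, so P_max = T_max·ω = 5.947×10^4 W.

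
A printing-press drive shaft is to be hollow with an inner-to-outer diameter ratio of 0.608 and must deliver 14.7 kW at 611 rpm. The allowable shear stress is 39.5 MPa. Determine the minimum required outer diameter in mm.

32.5 mm

ω = 2π·611/60 = 63.98 rad/s, so T = P/ω = 14.7×10³ / 63.98 = 229.7 N·m.
For a hollow shaft with d_i/d_o = 0.608: τ_max = 16T/(π d_o³ (1−k⁴)), so d_o = [16T/(π τ_allow (1−k⁴))]^(1/3) = [16·229.7/(π·3.95×10^7·0.8633)]^(1/3) = 0.03249 m.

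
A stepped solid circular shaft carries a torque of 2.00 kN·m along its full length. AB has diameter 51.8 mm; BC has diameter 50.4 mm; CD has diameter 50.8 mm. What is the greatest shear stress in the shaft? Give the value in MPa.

Under the same torque, τ_max = 16T/(πd³) is largest where d is smallest — segment BC (d = 50.4 mm).
τ_max = 16·2000/(π·(0.0504)³) = 7.956×10^7 Pa.

79.6 MPa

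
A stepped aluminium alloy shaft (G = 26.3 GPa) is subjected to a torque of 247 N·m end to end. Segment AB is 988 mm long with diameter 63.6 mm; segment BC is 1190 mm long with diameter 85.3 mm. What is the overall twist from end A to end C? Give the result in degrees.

J_AB = π(0.0636)⁴/32 = 1.61×10^-6 m⁴; J_BC = π(0.0853)⁴/32 = 5.20×10^-6 m⁴.
θ = (T/G)·Σ L_i/J_i = (247.0/26.3×10⁹)·(0.988/1.61×10^-6 + 1.19/5.20×10^-6) = 7.927×10^-3 rad.

0.454°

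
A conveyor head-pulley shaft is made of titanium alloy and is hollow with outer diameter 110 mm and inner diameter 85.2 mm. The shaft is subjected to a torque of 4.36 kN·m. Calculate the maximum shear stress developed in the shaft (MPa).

J = π(d_o⁴ − d_i⁴)/32 = π(0.110⁴ − 0.0852⁴)/32 = 9.201×10^-6 m⁴.
τ_max = T·r/J = 4360 × 0.0550 / 9.201×10^-6 = 2.606×10^7 Pa.

26.1 MPa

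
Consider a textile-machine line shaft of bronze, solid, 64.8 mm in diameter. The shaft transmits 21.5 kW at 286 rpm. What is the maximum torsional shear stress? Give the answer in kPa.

ω = 2π·286/60 = 29.95 rad/s, so T = P/ω = 21.5×10³ / 29.95 = 717.9 N·m.
J = πd⁴/32 = π(0.0648)⁴/32 = 1.731×10^-6 m⁴.
τ_max = T·r/J = 717.9 × 0.0324 / 1.731×10^-6 = 1.344×10^7 Pa.

13400 kPa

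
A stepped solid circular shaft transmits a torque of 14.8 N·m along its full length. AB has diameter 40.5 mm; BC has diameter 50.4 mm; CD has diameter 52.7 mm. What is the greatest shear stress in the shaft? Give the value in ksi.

0.165 ksi

Under the same torque, τ_max = 16T/(πd³) is largest where d is smallest — segment AB (d = 40.5 mm).
τ_max = 16·14.80/(π·(0.0405)³) = 1.135×10^6 Pa.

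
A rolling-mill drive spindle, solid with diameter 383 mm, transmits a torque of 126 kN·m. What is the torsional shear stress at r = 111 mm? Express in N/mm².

6.62 N/mm²

J = πd⁴/32 = π(0.383)⁴/32 = 2.112×10^-3 m⁴.
Shear stress varies linearly with radius: τ = T·r/J = 126000 × 0.111 / 2.112×10^-3 = 6.621×10^6 Pa.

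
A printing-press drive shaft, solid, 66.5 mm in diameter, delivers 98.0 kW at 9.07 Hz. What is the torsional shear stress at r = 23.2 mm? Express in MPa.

ω = 2π·9.07 = 56.99 rad/s, so T = P/ω = 98.0×10³ / 56.99 = 1720 N·m.
J = πd⁴/32 = π(0.0665)⁴/32 = 1.920×10^-6 m⁴.
Shear stress varies linearly with radius: τ = T·r/J = 1720 × 0.0232 / 1.920×10^-6 = 2.078×10^7 Pa.

20.8 MPa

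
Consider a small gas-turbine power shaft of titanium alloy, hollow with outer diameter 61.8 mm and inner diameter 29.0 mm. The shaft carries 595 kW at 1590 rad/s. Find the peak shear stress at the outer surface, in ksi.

1.23 ksi

ω = 1590 rad/s, so T = P/ω = 595×10³ / 1590 = 374.2 N·m.
J = π(d_o⁴ − d_i⁴)/32 = π(0.0618⁴ − 0.0290⁴)/32 = 1.363×10^-6 m⁴.
τ_max = T·r/J = 374.2 × 0.0309 / 1.363×10^-6 = 8.486×10^6 Pa.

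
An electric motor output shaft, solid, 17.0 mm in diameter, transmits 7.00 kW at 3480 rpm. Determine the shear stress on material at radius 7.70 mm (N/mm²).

ω = 2π·3480/60 = 364.4 rad/s, so T = P/ω = 7.00×10³ / 364.4 = 19.21 N·m.
J = πd⁴/32 = π(0.0170)⁴/32 = 8.200×10^-9 m⁴.
Shear stress varies linearly with radius: τ = T·r/J = 19.21 × 0.00770 / 8.200×10^-9 = 1.804×10^7 Pa.

18.0 N/mm²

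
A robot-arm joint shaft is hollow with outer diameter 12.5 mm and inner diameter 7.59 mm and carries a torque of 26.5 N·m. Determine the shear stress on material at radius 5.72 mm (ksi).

J = π(d_o⁴ − d_i⁴)/32 = π(0.0125⁴ − 0.00759⁴)/32 = 2.071×10^-9 m⁴.
Shear stress varies linearly with radius: τ = T·r/J = 26.50 × 0.00572 / 2.071×10^-9 = 7.319×10^7 Pa.

10.6 ksi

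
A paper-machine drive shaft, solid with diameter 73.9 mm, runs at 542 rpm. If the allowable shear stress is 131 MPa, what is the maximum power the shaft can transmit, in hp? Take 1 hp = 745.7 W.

790 hp

J = πd⁴/32 = π(0.0739)⁴/32 = 2.928×10^-6 m⁴.
T_max = τ_allow·J/r = 1.31×10^8 × 2.928×10^-6 / 0.0370 = 10380 N·m.
ω = 2π·542/60 = 56.76 rad/s, so P_max = T_max·ω = 5.892×10^5 W.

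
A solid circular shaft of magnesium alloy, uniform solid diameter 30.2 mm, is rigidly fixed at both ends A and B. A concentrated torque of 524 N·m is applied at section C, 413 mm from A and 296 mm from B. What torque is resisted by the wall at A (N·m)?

With uniform GJ and both ends fixed, compatibility θ_AC = θ_CB gives T_A·a = T_B·b, together with T_A + T_B = T₀.
T_A = T₀·b/(a+b) = 524.0·296/709.0 = 218.8 N·m; T_B = 305.2 N·m.

219 N·m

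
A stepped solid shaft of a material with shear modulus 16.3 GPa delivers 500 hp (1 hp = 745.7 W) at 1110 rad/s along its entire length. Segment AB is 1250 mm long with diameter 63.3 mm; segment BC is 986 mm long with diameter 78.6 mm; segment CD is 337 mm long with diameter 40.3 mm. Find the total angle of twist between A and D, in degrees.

2.78°

ω = 1110 rad/s, so T = P/ω = 500×745.7 / 1110 = 335.9 N·m.
J_AB = π(0.0633)⁴/32 = 1.58×10^-6 m⁴; J_BC = π(0.0786)⁴/32 = 3.75×10^-6 m⁴; J_CD = π(0.0403)⁴/32 = 2.59×10^-7 m⁴.
θ = (T/G)·Σ L_i/J_i = (335.9/16.3×10⁹)·(1.25/1.58×10^-6 + 0.986/3.75×10^-6 + 0.337/2.59×10^-7) = 0.04858 rad.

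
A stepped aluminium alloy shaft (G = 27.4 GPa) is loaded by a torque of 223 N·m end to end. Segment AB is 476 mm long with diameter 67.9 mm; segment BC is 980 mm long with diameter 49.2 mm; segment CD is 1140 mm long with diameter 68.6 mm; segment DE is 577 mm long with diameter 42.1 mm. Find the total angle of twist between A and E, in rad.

0.0352 rad

J_AB = π(0.0679)⁴/32 = 2.09×10^-6 m⁴; J_BC = π(0.0492)⁴/32 = 5.75×10^-7 m⁴; J_CD = π(0.0686)⁴/32 = 2.17×10^-6 m⁴; J_DE = π(0.0421)⁴/32 = 3.08×10^-7 m⁴.
θ = (T/G)·Σ L_i/J_i = (223.0/27.4×10⁹)·(0.476/2.09×10^-6 + 0.980/5.75×10^-7 + 1.14/2.17×10^-6 + 0.577/3.08×10^-7) = 0.03522 rad.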